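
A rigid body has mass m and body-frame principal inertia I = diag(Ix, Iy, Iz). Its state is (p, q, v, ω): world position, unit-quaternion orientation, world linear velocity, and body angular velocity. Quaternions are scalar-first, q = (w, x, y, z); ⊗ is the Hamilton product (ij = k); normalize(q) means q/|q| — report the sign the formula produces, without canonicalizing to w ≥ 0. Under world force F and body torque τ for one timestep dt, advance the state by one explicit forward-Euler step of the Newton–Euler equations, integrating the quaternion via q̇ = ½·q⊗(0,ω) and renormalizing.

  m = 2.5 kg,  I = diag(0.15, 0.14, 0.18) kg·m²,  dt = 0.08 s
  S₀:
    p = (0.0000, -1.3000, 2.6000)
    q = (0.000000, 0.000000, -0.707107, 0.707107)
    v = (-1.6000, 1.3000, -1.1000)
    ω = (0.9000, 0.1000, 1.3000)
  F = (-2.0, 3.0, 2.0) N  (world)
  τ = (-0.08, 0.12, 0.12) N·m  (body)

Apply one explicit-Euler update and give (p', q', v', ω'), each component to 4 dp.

a = (-0.8000, 1.2000, 0.8000)
p + v·dt = (-0.1280, -1.1960, 2.5120)
new velocity v' = (-1.6640, 1.3960, -1.0360)
ω×(Iω) gyroscopic = (0.0052, -0.0351, -0.0009)
α = I⁻¹(τ − ω×Iω) = (-0.5680, 1.1079, 0.6717)
new body rate ω' = (0.8546, 0.1886, 1.3537)
Hamilton product q⊗(0,ω) = (-0.8485284, -0.9899498, 0.6363963, 0.6363963)
updated quaternion q' = (-0.0339, -0.0395, -0.6803, 0.7311)

p' = (-0.1280, -1.1960, 2.5120)
q' = (-0.0339, -0.0395, -0.6803, 0.7311)
v' = (-1.6640, 1.3960, -1.0360)
ω' = (0.8546, 0.1886, 1.3537)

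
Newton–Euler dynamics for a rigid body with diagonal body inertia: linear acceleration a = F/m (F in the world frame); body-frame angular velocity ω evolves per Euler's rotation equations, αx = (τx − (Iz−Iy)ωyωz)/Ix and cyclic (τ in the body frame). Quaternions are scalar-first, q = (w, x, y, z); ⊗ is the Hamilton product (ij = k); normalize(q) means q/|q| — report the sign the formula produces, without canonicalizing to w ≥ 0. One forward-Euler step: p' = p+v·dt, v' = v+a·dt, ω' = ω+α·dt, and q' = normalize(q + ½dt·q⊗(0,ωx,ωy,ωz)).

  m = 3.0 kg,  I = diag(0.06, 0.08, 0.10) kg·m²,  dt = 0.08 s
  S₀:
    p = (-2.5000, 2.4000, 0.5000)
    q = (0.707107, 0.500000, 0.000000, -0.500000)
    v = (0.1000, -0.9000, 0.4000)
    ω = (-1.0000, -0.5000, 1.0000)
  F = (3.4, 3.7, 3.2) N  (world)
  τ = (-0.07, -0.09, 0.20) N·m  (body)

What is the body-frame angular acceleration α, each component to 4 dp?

gyro term ω×Iω = (-0.0100, 0.0400, 0.0100)
α = I⁻¹(τ − ω×Iω) = (-1.0000, -1.6250, 1.9000)

α = (-1.0000, -1.6250, 1.9000)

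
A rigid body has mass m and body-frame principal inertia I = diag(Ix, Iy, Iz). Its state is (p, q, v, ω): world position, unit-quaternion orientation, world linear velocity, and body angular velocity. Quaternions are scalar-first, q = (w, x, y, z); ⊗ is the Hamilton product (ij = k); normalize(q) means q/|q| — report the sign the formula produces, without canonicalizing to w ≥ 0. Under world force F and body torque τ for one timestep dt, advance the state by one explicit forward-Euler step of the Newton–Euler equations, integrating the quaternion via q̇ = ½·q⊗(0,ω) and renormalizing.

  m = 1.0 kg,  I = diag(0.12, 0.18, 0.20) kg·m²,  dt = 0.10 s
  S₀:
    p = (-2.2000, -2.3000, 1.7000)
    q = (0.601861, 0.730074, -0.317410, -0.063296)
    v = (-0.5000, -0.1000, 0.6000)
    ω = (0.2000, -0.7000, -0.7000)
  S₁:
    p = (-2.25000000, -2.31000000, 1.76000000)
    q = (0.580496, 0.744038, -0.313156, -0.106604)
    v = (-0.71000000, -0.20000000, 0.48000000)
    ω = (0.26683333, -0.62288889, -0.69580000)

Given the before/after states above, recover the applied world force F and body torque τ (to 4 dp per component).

F = (-2.1000, -1.0000, -1.2000)
τ = (0.0900, 0.1500, 0.0000)

Δv = v₁−v₀ = (-0.21000000, -0.10000000, -0.12000000)
F = m·Δv/dt = (-2.1000, -1.0000, -1.2000)
Δω = ω₁−ω₀ = (0.06683333, 0.07711111, 0.00420000)
precession coupling = (0.0098, 0.0112, -0.0084)
applied torque τ = (0.0900, 0.1500, 0.0000)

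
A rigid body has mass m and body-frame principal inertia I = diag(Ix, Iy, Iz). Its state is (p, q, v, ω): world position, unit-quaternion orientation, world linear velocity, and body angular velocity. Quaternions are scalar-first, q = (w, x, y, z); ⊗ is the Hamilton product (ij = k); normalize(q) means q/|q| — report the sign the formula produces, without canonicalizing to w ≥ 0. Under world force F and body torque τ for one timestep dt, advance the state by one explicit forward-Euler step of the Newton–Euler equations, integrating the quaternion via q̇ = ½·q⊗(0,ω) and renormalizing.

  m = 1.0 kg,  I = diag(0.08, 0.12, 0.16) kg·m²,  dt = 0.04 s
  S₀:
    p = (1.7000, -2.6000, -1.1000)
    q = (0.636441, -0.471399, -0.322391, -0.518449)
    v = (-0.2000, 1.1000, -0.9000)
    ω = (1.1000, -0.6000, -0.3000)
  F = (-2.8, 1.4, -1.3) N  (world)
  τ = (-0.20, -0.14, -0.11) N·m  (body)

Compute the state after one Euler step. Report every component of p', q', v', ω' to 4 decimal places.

a = F/m = (-2.8000, 1.4000, -1.3000)
p + v·dt = (1.6920, -2.5560, -1.1360)
v' = v + a·dt = (-0.3120, 1.1560, -0.9520)
α = I⁻¹(τ − ω×Iω) = (-2.5900, -1.3867, -0.5225)
ω + α·dt = (0.9964, -0.6555, -0.3209)
2q̇ = q⊗(0,ω) = (0.1695696, 0.4857330, -1.0935782, 0.4465372)
q' = normalize(q + ½dt·q⊗(0,ω)) = (0.6396, -0.4615, -0.3441, -0.5093)

p' = (1.6920, -2.5560, -1.1360)
q' = (0.6396, -0.4615, -0.3441, -0.5093)
v' = (-0.3120, 1.1560, -0.9520)
ω' = (0.9964, -0.6555, -0.3209)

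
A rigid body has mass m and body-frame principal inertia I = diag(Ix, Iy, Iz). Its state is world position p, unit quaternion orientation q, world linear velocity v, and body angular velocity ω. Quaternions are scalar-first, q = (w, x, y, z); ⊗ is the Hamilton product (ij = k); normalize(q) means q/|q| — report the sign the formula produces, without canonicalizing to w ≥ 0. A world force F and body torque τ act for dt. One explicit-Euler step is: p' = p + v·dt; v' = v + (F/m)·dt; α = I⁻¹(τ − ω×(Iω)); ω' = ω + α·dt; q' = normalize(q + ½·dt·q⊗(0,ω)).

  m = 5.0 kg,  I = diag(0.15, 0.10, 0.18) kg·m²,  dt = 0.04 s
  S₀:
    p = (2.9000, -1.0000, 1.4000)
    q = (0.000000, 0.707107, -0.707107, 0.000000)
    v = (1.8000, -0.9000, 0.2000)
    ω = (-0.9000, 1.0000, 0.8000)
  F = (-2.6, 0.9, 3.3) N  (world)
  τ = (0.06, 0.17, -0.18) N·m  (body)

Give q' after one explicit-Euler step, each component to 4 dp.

q' = (0.0269, 0.6955, -0.7181, 0.0014)

Hamilton product q⊗(0,ω) = (1.3435033, -0.5656856, -0.5656856, 0.0707107)
updated quaternion q' = (0.0269, 0.6955, -0.7181, 0.0014)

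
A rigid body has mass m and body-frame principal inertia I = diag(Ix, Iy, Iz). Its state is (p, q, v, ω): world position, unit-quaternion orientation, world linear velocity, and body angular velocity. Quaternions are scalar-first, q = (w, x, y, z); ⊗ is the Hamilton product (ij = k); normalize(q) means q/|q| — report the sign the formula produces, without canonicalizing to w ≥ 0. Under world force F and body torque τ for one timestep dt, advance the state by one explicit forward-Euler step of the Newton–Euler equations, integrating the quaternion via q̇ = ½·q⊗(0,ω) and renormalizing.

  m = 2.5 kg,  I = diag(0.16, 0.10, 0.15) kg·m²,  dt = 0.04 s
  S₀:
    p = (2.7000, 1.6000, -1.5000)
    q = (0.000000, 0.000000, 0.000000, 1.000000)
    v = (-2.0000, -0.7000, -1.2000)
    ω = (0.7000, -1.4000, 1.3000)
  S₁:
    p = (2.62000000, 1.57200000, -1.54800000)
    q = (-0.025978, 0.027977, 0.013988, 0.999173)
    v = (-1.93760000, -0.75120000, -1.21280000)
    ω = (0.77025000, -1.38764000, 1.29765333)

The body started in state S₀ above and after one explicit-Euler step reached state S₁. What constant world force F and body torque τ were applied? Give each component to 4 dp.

v₁ − v₀ = (0.06240000, -0.05120000, -0.01280000)
applied force F = (3.9000, -3.2000, -0.8000)
rate change Δω = (0.07025000, 0.01236000, -0.00234667)
precession coupling = (-0.0910, 0.0091, 0.0588)
τ = I·(Δω/dt) + ω₀×(Iω₀) = (0.1900, 0.0400, 0.0500)

F = (3.9000, -3.2000, -0.8000)
τ = (0.1900, 0.0400, 0.0500)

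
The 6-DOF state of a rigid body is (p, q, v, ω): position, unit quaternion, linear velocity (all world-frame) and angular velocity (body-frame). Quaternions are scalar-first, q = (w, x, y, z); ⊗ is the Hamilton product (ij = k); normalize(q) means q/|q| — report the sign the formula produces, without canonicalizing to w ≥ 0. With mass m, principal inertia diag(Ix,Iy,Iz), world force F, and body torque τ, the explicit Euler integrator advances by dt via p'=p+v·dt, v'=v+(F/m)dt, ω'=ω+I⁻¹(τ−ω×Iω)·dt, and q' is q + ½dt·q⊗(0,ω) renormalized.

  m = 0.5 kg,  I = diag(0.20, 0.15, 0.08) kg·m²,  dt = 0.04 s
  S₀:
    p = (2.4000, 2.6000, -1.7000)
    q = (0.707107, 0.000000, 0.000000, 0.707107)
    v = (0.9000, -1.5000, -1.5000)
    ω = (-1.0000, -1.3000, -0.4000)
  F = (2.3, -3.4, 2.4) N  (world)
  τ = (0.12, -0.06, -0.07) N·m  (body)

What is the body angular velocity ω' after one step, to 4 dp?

(τ − ω×Iω)/I = (0.7820, -0.7200, -0.0625)
ω + α·dt = (-0.9687, -1.3288, -0.4025)

ω' = (-0.9687, -1.3288, -0.4025)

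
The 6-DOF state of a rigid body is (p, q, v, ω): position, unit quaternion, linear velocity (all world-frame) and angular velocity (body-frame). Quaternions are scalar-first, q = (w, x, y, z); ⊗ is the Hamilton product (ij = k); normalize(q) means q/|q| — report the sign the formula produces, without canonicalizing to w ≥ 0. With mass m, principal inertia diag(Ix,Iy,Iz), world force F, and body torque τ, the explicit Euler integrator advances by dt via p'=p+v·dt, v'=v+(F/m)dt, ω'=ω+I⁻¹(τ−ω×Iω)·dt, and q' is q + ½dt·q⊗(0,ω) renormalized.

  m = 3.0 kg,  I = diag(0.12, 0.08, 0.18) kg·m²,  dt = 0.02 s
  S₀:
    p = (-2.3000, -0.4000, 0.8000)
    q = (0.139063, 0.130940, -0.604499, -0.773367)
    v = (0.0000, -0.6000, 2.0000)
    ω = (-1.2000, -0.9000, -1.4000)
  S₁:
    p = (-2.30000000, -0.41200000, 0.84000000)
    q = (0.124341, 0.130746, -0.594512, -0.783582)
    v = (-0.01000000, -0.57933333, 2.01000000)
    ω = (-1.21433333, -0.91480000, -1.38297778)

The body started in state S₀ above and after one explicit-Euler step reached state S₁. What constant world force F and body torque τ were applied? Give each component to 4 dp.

Δω = ω₁−ω₀ = (-0.01433333, -0.01480000, 0.01702222)
I·α + gyro = (0.0400, -0.1600, 0.1100)
Δv = v₁−v₀ = (-0.01000000, 0.02066667, 0.01000000)
F = m·Δv/dt = (-1.5000, 3.1000, 1.5000)

F = (-1.5000, 3.1000, 1.5000)
τ = (0.0400, -0.1600, 0.1100)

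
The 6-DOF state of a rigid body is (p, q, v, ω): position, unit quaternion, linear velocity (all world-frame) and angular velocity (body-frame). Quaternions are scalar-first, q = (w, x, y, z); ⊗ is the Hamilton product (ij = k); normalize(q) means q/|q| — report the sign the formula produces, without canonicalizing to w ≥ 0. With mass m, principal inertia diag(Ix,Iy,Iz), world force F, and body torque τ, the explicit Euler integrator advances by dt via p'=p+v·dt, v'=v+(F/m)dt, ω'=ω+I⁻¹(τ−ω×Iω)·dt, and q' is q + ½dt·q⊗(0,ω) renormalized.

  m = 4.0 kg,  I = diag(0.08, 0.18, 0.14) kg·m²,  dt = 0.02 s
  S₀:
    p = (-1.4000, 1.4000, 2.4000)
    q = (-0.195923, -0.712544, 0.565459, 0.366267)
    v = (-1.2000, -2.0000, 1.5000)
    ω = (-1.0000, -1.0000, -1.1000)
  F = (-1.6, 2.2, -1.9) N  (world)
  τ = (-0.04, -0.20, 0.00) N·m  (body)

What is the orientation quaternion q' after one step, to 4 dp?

q' = (-0.1933, -0.7130, 0.5558, 0.3811)

Hamilton product q⊗(0,ω) = (0.2558087, -0.0598149, -0.9541424, 1.4935183)
q' = normalize(q + ½dt·q⊗(0,ω)) = (-0.1933, -0.7130, 0.5558, 0.3811)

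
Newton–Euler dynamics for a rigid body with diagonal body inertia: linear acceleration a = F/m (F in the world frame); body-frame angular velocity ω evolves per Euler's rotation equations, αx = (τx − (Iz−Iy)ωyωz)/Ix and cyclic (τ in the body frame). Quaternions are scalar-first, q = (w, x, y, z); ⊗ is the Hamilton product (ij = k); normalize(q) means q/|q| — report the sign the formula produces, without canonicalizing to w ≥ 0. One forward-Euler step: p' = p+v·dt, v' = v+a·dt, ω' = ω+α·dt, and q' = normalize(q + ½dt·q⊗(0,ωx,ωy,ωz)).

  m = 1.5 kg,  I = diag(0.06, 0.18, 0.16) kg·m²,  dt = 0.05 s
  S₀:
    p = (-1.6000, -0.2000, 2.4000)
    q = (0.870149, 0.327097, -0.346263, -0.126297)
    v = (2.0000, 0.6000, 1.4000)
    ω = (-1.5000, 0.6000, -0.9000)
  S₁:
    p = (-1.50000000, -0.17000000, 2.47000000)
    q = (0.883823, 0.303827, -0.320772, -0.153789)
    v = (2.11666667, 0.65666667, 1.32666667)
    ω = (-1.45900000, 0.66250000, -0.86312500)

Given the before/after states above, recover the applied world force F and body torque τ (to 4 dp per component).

F = (3.5000, 1.7000, -2.2000)
τ = (0.0600, 0.0900, 0.0100)

velocity change Δv = (0.11666667, 0.05666667, -0.07333333)
F = m·Δv/dt = (3.5000, 1.7000, -2.2000)
ω₁ − ω₀ = (0.04100000, 0.06250000, 0.03687500)
gyro term ω₀×Iω₀ = (0.0108, -0.1350, -0.1080)
τ = I·(Δω/dt) + ω₀×(Iω₀) = (0.0600, 0.0900, 0.0100)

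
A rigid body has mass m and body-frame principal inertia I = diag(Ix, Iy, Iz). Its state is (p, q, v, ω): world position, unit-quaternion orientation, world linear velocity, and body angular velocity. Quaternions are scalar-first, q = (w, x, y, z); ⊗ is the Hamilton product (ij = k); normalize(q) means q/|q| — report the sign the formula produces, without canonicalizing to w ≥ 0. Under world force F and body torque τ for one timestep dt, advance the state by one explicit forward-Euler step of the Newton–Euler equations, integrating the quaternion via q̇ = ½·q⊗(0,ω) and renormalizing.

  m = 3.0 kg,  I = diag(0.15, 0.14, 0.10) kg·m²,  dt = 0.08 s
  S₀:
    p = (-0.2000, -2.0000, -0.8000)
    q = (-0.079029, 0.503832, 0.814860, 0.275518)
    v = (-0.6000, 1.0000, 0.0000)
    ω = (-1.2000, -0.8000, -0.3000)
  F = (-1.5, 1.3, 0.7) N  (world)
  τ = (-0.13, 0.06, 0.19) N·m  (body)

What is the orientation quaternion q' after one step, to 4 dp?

2q̇ = q⊗(0,ω) = (1.3391418, 0.0707912, -0.1162488, 0.5984751)
q' = normalize(q + ½dt·q⊗(0,ω)) = (-0.0254, 0.5058, 0.8088, 0.2989)

q' = (-0.0254, 0.5058, 0.8088, 0.2989)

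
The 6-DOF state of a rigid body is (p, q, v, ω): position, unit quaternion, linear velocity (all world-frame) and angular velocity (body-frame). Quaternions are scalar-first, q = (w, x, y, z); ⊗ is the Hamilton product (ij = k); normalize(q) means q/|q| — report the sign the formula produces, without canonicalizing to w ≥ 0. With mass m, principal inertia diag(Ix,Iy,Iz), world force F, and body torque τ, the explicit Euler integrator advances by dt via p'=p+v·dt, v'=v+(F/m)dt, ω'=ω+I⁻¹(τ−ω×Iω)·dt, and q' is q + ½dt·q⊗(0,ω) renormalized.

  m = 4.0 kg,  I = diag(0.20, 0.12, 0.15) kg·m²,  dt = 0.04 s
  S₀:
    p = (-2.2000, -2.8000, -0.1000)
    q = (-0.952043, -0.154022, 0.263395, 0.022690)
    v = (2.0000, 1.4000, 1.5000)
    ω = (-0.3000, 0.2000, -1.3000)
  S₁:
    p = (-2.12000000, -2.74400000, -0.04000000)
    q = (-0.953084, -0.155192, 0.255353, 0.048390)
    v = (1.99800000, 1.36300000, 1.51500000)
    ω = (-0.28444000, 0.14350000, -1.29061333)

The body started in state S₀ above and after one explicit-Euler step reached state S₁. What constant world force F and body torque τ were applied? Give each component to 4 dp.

F = (-0.2000, -3.7000, 1.5000)
τ = (0.0700, -0.1500, 0.0400)

Δω = ω₁−ω₀ = (0.01556000, -0.05650000, 0.00938667)
I·α + gyro = (0.0700, -0.1500, 0.0400)
Δv = v₁−v₀ = (-0.00200000, -0.03700000, 0.01500000)
m·(v₁−v₀)/dt = (-0.2000, -3.7000, 1.5000)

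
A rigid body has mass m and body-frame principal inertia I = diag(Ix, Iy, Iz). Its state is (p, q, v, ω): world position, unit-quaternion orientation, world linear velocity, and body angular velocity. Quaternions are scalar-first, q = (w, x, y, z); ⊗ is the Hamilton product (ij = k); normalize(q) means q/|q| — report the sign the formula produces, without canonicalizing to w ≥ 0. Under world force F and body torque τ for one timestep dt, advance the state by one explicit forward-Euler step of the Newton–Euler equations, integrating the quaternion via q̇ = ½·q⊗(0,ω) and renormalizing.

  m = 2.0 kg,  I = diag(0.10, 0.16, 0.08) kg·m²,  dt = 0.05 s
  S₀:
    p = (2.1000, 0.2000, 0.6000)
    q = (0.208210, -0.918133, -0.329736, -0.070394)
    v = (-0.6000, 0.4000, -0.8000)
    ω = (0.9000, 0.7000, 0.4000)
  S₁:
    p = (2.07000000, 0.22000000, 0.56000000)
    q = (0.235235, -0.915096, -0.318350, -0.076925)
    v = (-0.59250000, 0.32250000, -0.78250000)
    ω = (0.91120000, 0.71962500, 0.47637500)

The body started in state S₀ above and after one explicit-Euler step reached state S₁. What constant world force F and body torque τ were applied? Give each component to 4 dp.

F = (0.3000, -3.1000, 0.7000)
τ = (0.0000, 0.0700, 0.1600)

v₁ − v₀ = (0.00750000, -0.07750000, 0.01750000)
m·(v₁−v₀)/dt = (0.3000, -3.1000, 0.7000)
Δω = ω₁−ω₀ = (0.01120000, 0.01962500, 0.07637500)
gyro term ω₀×Iω₀ = (-0.0224, 0.0072, 0.0378)
applied torque τ = (0.0000, 0.0700, 0.1600)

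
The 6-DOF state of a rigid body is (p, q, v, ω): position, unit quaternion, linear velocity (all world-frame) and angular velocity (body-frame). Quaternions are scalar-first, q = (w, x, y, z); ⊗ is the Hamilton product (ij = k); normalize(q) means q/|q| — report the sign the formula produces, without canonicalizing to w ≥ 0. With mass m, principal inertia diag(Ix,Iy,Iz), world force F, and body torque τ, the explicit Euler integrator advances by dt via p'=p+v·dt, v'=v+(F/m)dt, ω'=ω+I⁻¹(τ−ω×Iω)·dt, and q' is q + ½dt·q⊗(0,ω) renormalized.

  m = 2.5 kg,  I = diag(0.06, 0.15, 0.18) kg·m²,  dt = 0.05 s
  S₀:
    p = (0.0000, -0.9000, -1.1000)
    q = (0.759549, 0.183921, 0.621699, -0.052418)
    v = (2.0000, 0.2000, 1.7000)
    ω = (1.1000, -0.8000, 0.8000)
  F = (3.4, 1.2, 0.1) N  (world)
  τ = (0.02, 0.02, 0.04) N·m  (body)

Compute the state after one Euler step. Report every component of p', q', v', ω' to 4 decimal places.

p' = (0.1000, -0.8900, -1.0150)
q' = (0.7674, 0.2160, 0.6009, -0.0580)
v' = (2.0680, 0.2240, 1.7020)
ω' = (1.1327, -0.7581, 0.8331)

a = F/m = (1.3600, 0.4800, 0.0400)
p' = p + v·dt = (0.1000, -0.8900, -1.0150)
v + (F/m)dt = (2.0680, 0.2240, 1.7020)
ω×(Iω) gyroscopic = (-0.0192, -0.1056, -0.0792)
angular accel α = (0.6533, 0.8373, 0.6622)
ω + α·dt = (1.1327, -0.7581, 0.8331)
2q̇ = q⊗(0,ω) = (0.3369805, 1.2909287, -0.8124358, -0.2233665)
q' = normalize(q + ½dt·q⊗(0,ω)) = (0.7674, 0.2160, 0.6009, -0.0580)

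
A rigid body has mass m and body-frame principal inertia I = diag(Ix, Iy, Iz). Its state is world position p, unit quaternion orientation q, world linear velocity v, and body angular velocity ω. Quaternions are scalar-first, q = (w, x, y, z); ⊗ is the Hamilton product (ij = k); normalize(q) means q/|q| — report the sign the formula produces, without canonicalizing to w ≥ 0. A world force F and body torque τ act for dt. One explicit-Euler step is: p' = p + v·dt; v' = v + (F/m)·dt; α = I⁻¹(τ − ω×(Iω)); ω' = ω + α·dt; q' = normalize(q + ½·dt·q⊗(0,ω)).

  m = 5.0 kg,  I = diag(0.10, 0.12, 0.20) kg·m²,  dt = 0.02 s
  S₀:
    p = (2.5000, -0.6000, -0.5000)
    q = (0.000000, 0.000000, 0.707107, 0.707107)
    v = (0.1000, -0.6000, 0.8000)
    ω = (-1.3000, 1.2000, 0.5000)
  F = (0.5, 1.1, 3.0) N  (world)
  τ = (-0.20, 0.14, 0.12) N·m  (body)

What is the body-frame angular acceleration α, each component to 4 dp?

α = (-2.4800, 0.6250, 0.7560)

gyro term ω×Iω = (0.0480, 0.0650, -0.0312)
α = I⁻¹(τ − ω×Iω) = (-2.4800, 0.6250, 0.7560)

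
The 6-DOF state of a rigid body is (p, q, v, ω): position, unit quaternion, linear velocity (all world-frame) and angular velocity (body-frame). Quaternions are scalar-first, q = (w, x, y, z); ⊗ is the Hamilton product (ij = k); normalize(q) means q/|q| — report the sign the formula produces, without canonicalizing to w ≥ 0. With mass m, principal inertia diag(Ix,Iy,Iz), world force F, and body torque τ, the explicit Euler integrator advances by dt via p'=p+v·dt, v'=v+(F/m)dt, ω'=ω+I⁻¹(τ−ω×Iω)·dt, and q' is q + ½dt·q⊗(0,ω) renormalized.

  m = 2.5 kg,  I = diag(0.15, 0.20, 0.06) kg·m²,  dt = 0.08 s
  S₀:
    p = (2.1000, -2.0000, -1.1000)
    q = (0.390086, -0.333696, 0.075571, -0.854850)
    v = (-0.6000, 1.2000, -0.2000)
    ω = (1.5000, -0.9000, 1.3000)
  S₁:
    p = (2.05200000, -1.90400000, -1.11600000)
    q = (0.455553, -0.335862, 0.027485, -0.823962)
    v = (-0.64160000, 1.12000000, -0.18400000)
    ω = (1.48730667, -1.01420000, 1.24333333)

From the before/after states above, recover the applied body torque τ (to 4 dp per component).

τ = (0.1400, -0.1100, -0.1100)

rate change Δω = (-0.01269333, -0.11420000, -0.05666667)
applied torque τ = (0.1400, -0.1100, -0.1100)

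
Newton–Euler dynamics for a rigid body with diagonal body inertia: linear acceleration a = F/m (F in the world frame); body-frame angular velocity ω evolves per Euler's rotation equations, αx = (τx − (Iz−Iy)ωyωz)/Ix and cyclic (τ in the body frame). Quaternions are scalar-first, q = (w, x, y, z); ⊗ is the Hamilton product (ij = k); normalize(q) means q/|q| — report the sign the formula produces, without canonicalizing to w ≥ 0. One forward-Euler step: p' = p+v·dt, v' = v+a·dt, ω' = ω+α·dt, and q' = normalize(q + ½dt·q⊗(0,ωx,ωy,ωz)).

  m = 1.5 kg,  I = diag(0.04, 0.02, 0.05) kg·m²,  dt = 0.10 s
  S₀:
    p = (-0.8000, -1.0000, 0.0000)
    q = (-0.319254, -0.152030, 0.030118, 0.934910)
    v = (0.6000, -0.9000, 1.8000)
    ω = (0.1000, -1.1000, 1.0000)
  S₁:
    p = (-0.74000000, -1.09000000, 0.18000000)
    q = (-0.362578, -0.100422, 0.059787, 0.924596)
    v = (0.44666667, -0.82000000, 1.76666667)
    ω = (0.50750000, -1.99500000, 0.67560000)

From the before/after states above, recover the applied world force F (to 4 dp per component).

Δv = v₁−v₀ = (-0.15333333, 0.08000000, -0.03333333)
m·(v₁−v₀)/dt = (-2.3000, 1.2000, -0.5000)

F = (-2.3000, 1.2000, -0.5000)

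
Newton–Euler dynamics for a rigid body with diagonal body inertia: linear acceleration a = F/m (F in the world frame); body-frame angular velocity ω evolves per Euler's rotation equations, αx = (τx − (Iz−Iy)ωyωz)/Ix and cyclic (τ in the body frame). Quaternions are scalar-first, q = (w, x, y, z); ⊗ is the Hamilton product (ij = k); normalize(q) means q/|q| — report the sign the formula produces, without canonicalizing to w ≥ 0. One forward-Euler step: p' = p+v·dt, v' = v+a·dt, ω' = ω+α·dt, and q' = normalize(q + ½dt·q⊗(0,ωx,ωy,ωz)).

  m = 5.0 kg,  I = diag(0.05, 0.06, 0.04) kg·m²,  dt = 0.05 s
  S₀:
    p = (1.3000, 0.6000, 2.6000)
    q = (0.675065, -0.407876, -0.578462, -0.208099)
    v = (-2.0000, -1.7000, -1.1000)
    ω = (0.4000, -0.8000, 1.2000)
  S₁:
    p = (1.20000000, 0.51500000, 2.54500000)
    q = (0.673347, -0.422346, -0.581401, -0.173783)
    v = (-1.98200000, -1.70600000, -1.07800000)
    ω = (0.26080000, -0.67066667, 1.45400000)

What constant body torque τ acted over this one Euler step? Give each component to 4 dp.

τ = (-0.1200, 0.1600, 0.2000)

Δω = ω₁−ω₀ = (-0.13920000, 0.12933333, 0.25400000)
applied torque τ = (-0.1200, 0.1600, 0.2000)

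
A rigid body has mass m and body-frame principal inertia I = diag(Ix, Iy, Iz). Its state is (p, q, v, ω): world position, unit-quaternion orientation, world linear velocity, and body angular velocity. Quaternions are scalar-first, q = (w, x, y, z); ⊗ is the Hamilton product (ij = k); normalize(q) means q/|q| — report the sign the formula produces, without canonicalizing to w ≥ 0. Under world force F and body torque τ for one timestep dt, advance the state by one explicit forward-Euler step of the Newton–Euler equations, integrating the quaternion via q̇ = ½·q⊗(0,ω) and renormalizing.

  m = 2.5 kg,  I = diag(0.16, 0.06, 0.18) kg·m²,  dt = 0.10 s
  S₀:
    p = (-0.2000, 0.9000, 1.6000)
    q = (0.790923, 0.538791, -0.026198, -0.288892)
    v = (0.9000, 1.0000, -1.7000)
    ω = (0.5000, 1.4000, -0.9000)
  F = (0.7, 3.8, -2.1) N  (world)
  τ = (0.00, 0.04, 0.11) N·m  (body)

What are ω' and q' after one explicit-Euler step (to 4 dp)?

ω' = (0.5945, 1.4517, -0.8000)
q' = (0.7634, 0.5778, 0.0460, -0.2850)

α = I⁻¹(τ − ω×Iω) = (0.9450, 0.5167, 1.0000)
ω' = ω + α·dt = (0.5945, 1.4517, -0.8000)
Hamilton product q⊗(0,ω) = (-0.4927211, 0.8234885, 1.4477581, 0.0555757)
updated quaternion q' = (0.7634, 0.5778, 0.0460, -0.2850)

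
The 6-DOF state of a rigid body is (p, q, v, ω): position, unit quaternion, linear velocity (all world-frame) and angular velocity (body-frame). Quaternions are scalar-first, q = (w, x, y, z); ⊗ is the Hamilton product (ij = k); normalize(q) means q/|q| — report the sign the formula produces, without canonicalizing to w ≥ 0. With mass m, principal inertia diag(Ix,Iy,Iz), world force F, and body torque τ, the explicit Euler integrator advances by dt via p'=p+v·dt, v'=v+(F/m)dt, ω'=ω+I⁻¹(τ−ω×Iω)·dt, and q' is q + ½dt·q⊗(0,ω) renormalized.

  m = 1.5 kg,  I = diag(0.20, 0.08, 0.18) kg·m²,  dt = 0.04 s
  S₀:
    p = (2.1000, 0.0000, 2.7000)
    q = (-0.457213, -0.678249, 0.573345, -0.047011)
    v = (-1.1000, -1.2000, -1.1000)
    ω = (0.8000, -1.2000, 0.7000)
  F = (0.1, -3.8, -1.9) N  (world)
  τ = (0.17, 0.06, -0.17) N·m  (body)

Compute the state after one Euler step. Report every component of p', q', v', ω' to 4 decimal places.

p' = (2.0560, -0.0480, 2.6560)
q' = (-0.4317, -0.6783, 0.5928, -0.0463)
v' = (-1.0973, -1.3013, -1.1507)
ω' = (0.8508, -1.1756, 0.6366)

(τ − ω×Iω)/I = (1.2700, 0.6100, -1.5844)
new body rate ω' = (0.8508, -1.1756, 0.6366)
2q̇ = q⊗(0,ω) = (1.2635209, -0.0208421, 0.9858211, 0.0351737)
updated quaternion q' = (-0.4317, -0.6783, 0.5928, -0.0463)
new position p' = (2.0560, -0.0480, 2.6560)
v + (F/m)dt = (-1.0973, -1.3013, -1.1507)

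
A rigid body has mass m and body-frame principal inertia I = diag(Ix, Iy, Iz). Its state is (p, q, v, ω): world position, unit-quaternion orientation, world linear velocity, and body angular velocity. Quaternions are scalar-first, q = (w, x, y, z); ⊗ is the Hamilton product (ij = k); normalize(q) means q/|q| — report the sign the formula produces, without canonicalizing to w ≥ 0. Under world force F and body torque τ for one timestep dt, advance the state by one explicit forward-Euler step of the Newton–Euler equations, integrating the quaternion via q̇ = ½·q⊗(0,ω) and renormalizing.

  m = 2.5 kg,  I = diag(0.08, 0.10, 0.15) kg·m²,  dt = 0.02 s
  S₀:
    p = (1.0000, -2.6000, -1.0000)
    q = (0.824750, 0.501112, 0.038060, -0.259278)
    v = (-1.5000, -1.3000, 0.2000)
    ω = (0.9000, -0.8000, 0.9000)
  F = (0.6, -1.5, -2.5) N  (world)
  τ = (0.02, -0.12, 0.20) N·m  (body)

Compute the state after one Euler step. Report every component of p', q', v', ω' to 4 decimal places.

a = (0.2400, -0.6000, -1.0000)
p' = p + v·dt = (0.9700, -2.6260, -0.9960)
new velocity v' = (-1.4952, -1.3120, 0.1800)
gyro term ω×Iω = (-0.0360, -0.0567, -0.0144)
(τ − ω×Iω)/I = (0.7000, -0.6330, 1.4293)
new body rate ω' = (0.9140, -0.8127, 0.9286)
Hamilton product q⊗(0,ω) = (-0.1872026, 0.5691066, -1.3441510, 0.3071314)
updated quaternion q' = (0.8228, 0.5067, 0.0246, -0.2562)

p' = (0.9700, -2.6260, -0.9960)
q' = (0.8228, 0.5067, 0.0246, -0.2562)
v' = (-1.4952, -1.3120, 0.1800)
ω' = (0.9140, -0.8127, 0.9286)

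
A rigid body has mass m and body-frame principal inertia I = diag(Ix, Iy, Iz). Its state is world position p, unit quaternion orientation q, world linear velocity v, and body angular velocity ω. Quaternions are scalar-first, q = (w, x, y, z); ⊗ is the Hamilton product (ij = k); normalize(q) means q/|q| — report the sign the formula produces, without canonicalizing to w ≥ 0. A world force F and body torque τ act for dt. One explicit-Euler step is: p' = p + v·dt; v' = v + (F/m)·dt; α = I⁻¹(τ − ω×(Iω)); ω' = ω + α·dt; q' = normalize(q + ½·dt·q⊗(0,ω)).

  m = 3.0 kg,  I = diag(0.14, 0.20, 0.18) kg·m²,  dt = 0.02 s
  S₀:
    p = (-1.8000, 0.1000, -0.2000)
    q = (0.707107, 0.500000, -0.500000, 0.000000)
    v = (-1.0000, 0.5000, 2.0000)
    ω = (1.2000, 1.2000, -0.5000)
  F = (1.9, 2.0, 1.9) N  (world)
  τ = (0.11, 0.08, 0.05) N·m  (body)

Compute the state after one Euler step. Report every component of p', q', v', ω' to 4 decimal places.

α = I⁻¹(τ − ω×Iω) = (0.7000, 0.2800, -0.2022)
new body rate ω' = (1.2140, 1.2056, -0.5040)
q⊗(0,ω) = (0.0000000, 1.0985284, 1.0985284, 0.8464465)
updated quaternion q' = (0.7070, 0.5109, -0.4889, 0.0085)
linear accel F/m = (0.6333, 0.6667, 0.6333)
new position p' = (-1.8200, 0.1100, -0.1600)
v + (F/m)dt = (-0.9873, 0.5133, 2.0127)

p' = (-1.8200, 0.1100, -0.1600)
q' = (0.7070, 0.5109, -0.4889, 0.0085)
v' = (-0.9873, 0.5133, 2.0127)
ω' = (1.2140, 1.2056, -0.5040)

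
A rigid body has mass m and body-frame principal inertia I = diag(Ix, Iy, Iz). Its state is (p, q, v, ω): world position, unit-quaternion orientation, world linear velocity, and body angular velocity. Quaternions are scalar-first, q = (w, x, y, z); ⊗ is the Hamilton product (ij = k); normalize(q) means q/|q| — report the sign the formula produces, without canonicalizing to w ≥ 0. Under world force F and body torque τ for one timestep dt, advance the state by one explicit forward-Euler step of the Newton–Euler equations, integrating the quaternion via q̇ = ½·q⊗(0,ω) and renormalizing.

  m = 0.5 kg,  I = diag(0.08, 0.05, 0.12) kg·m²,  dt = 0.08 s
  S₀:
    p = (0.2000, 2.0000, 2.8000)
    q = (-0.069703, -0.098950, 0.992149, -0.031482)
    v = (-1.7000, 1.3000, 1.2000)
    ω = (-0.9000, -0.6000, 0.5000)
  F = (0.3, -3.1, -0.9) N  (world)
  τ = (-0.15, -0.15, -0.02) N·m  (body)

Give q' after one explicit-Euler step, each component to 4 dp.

q' = (-0.0488, -0.0773, 0.9958, 0.0052)

Hamilton product q⊗(0,ω) = (0.5219754, 0.5399180, 0.1196306, 0.9174526)
updated quaternion q' = (-0.0488, -0.0773, 0.9958, 0.0052)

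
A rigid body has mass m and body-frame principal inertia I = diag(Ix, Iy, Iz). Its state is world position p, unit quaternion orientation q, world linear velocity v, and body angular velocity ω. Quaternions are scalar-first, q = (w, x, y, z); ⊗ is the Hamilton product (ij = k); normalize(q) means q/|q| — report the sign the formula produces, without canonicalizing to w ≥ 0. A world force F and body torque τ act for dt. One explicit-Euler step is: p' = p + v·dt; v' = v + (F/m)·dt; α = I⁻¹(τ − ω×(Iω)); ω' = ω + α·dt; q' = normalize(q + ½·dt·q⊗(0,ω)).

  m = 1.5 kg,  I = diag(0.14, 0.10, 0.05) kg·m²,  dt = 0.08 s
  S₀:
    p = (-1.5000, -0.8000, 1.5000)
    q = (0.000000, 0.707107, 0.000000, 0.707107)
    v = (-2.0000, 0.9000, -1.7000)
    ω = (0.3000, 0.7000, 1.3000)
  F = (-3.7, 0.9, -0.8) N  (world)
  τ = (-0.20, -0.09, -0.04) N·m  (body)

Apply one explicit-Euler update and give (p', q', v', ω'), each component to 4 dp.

p' = (-1.6600, -0.7280, 1.3640)
q' = (-0.0452, 0.6861, -0.0282, 0.7256)
v' = (-2.1973, 0.9480, -1.7427)
ω' = (0.2117, 0.5999, 1.2494)

gyro term ω×Iω = (-0.0455, 0.0351, -0.0084)
α = I⁻¹(τ − ω×Iω) = (-1.1036, -1.2510, -0.6320)
ω' = ω + α·dt = (0.2117, 0.5999, 1.2494)
q⊗(0,ω) = (-1.1313712, -0.4949749, -0.7071070, 0.4949749)
q + ½dt·q⊗(0,ω), renormalized = (-0.0452, 0.6861, -0.0282, 0.7256)
new position p' = (-1.6600, -0.7280, 1.3640)
new velocity v' = (-2.1973, 0.9480, -1.7427)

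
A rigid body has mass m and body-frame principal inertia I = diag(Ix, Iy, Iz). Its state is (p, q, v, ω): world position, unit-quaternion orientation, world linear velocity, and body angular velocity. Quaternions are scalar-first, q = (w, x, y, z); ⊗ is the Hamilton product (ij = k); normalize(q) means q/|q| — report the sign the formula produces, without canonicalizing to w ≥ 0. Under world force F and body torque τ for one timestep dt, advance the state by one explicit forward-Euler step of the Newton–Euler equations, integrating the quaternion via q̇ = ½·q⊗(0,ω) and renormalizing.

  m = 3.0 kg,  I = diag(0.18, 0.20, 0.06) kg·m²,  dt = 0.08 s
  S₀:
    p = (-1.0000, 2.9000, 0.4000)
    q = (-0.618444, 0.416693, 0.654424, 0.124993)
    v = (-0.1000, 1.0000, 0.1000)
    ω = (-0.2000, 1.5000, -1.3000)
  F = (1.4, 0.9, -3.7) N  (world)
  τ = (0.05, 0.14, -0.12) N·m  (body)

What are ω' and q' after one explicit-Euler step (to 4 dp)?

precession coupling ω×(Iω) = (0.2730, 0.0312, -0.0060)
angular accel α = (-1.2389, 0.5440, -1.9000)
ω' = ω + α·dt = (-0.2991, 1.5435, -1.4520)
q⊗(0,ω) = (-0.7358065, -0.9145519, -0.4109637, 1.5599015)
updated quaternion q' = (-0.6458, 0.3789, 0.6360, 0.1868)

ω' = (-0.2991, 1.5435, -1.4520)
q' = (-0.6458, 0.3789, 0.6360, 0.1868)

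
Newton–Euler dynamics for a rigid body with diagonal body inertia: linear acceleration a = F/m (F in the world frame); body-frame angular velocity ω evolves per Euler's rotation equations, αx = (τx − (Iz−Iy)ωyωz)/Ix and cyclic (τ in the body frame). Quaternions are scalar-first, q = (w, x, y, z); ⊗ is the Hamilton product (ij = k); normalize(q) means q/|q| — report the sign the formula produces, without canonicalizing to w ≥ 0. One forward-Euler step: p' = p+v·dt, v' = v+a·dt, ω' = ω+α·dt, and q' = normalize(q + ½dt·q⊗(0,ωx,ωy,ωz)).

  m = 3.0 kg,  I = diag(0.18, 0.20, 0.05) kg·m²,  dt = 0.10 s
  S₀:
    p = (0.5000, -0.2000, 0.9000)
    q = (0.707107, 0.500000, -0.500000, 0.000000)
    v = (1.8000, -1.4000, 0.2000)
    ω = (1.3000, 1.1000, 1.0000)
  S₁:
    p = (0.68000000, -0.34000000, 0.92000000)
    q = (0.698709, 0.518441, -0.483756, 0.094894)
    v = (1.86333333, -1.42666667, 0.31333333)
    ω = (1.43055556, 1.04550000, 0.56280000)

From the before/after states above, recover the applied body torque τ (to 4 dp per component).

τ = (0.0700, 0.0600, -0.1900)

Δω = ω₁−ω₀ = (0.13055556, -0.05450000, -0.43720000)
gyro term ω₀×Iω₀ = (-0.1650, 0.1690, 0.0286)
I·α + gyro = (0.0700, 0.0600, -0.1900)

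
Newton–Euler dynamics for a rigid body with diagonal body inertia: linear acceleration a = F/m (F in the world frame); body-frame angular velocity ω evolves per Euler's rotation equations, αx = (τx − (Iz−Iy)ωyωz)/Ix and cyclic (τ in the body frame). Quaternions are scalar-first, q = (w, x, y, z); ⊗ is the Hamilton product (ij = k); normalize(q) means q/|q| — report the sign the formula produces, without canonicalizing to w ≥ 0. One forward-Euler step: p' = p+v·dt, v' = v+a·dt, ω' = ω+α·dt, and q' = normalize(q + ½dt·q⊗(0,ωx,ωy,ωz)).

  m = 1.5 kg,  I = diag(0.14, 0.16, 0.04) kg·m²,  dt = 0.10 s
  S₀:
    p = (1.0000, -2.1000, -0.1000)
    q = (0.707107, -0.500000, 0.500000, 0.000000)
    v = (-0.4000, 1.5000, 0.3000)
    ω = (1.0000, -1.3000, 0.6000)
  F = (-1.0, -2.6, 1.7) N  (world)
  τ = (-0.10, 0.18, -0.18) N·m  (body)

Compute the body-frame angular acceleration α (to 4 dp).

α = (-1.3829, 0.7500, -3.8500)

gyro term ω×Iω = (0.0936, 0.0600, -0.0260)
α = I⁻¹(τ − ω×Iω) = (-1.3829, 0.7500, -3.8500)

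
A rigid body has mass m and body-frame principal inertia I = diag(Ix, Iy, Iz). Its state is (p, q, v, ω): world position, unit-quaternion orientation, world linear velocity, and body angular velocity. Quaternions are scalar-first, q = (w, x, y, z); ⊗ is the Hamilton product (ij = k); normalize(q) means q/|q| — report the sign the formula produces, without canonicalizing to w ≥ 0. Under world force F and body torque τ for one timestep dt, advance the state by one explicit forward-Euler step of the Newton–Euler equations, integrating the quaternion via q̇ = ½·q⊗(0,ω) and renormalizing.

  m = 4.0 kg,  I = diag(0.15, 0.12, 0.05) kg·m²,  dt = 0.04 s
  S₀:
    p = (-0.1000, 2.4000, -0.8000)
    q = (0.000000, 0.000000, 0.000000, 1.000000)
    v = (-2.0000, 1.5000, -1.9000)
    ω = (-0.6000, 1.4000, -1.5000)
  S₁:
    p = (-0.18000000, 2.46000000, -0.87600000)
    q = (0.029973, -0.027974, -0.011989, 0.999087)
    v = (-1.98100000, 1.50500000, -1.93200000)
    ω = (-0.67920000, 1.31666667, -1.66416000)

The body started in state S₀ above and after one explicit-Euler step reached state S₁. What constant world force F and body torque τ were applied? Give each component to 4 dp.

Δv = v₁−v₀ = (0.01900000, 0.00500000, -0.03200000)
m·(v₁−v₀)/dt = (1.9000, 0.5000, -3.2000)
Δω = ω₁−ω₀ = (-0.07920000, -0.08333333, -0.16416000)
precession coupling = (0.1470, 0.0900, 0.0252)
applied torque τ = (-0.1500, -0.1600, -0.1800)

F = (1.9000, 0.5000, -3.2000)
τ = (-0.1500, -0.1600, -0.1800)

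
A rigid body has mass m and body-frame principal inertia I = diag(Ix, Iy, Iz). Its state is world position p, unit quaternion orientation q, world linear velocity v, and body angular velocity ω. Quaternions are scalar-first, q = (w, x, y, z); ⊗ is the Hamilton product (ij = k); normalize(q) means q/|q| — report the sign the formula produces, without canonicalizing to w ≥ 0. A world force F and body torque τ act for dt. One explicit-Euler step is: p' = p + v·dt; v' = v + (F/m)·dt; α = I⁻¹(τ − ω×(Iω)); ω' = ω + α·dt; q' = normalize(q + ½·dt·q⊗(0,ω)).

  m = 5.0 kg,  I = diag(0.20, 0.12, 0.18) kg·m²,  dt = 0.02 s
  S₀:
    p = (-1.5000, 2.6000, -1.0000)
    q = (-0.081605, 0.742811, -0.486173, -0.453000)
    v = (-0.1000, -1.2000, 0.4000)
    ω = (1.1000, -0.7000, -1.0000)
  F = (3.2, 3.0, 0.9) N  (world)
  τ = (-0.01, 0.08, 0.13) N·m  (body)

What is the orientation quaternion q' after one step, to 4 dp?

q' = (-0.0977, 0.7435, -0.4831, -0.4520)

Hamilton product q⊗(0,ω) = (-1.6104132, 0.0793075, 0.3016345, 0.0964276)
q' = normalize(q + ½dt·q⊗(0,ω)) = (-0.0977, 0.7435, -0.4831, -0.4520)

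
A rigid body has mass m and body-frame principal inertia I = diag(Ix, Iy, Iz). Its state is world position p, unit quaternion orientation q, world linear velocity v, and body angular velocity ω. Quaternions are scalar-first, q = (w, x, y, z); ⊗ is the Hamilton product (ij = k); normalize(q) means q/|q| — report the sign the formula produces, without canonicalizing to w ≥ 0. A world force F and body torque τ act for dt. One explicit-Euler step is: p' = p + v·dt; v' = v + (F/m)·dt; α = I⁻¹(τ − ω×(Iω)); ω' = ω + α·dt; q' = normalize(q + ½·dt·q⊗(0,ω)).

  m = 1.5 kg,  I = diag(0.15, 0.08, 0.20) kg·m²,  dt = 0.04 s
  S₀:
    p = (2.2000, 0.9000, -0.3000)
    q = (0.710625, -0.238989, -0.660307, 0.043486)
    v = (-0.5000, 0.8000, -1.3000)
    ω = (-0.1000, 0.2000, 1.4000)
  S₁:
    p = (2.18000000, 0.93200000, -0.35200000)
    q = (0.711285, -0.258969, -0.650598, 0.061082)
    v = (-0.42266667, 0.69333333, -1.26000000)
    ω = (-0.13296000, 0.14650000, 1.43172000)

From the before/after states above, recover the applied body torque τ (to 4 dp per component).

Δω = ω₁−ω₀ = (-0.03296000, -0.05350000, 0.03172000)
ω₀×(Iω₀) = (0.0336, 0.0070, 0.0014)
I·α + gyro = (-0.0900, -0.1000, 0.1600)

τ = (-0.0900, -0.1000, 0.1600)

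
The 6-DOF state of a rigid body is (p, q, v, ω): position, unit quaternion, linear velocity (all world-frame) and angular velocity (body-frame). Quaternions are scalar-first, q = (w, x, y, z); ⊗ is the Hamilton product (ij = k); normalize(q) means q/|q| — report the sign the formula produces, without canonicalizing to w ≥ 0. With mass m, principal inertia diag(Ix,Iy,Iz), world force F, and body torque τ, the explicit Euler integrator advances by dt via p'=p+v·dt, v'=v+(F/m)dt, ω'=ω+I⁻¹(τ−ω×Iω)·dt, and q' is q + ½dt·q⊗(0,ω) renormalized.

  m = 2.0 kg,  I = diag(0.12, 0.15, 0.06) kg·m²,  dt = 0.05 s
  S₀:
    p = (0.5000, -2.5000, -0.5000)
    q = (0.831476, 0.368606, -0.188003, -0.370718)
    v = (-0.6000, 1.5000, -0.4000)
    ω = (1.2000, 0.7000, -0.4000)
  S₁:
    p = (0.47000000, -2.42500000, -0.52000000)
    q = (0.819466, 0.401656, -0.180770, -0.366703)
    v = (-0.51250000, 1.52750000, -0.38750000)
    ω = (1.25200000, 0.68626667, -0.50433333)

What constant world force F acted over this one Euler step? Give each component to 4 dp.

velocity change Δv = (0.08750000, 0.02750000, 0.01250000)
m·(v₁−v₀)/dt = (3.5000, 1.1000, 0.5000)

F = (3.5000, 1.1000, 0.5000)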